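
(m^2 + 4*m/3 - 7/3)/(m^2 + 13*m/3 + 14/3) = (m - 1)/(m + 2)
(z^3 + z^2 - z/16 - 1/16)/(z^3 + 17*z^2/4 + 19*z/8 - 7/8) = (4*z + 1)/(2*(2*z + 7))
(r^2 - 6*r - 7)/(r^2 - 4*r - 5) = (r - 7)/(r - 5)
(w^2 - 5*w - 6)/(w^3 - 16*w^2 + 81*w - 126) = (w + 1)/(w^2 - 10*w + 21)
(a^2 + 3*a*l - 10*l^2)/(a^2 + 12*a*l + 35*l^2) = (a - 2*l)/(a + 7*l)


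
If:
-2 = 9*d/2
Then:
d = -4/9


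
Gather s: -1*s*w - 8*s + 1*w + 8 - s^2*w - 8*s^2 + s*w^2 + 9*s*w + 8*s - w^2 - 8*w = s^2*(-w - 8) + s*(w^2 + 8*w) - w^2 - 7*w + 8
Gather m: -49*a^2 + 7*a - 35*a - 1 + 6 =-49*a^2 - 28*a + 5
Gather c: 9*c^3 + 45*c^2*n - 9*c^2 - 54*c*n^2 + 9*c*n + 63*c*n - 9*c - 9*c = 9*c^3 + c^2*(45*n - 9) + c*(-54*n^2 + 72*n - 18)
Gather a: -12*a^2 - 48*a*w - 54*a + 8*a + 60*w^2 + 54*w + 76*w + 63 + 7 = -12*a^2 + a*(-48*w - 46) + 60*w^2 + 130*w + 70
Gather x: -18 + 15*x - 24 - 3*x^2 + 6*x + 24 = -3*x^2 + 21*x - 18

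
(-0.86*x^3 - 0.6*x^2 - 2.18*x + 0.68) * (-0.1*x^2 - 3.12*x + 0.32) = 0.086*x^5 + 2.7432*x^4 + 1.8148*x^3 + 6.5416*x^2 - 2.8192*x + 0.2176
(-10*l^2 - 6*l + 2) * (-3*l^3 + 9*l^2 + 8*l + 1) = 30*l^5 - 72*l^4 - 140*l^3 - 40*l^2 + 10*l + 2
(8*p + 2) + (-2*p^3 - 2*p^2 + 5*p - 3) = -2*p^3 - 2*p^2 + 13*p - 1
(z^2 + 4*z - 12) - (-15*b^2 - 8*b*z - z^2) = 15*b^2 + 8*b*z + 2*z^2 + 4*z - 12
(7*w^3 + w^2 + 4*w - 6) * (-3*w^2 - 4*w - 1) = -21*w^5 - 31*w^4 - 23*w^3 + w^2 + 20*w + 6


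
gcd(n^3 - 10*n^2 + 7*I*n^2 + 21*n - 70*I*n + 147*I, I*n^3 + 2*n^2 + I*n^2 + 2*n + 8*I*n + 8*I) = 1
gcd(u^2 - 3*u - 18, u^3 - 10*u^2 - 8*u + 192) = u - 6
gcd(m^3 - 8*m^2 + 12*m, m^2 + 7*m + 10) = 1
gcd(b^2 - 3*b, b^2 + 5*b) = b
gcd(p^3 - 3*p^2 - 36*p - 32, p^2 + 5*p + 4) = p^2 + 5*p + 4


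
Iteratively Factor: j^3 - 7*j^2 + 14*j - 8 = (j - 4)*(j^2 - 3*j + 2) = (j - 4)*(j - 2)*(j - 1)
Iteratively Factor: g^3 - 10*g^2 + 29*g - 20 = (g - 4)*(g^2 - 6*g + 5) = (g - 5)*(g - 4)*(g - 1)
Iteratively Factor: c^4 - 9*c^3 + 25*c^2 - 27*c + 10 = (c - 1)*(c^3 - 8*c^2 + 17*c - 10) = (c - 1)^2*(c^2 - 7*c + 10) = (c - 5)*(c - 1)^2*(c - 2)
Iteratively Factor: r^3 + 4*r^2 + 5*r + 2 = (r + 1)*(r^2 + 3*r + 2) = (r + 1)^2*(r + 2)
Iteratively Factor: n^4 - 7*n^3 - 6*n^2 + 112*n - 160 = (n - 2)*(n^3 - 5*n^2 - 16*n + 80) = (n - 5)*(n - 2)*(n^2 - 16) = (n - 5)*(n - 2)*(n + 4)*(n - 4)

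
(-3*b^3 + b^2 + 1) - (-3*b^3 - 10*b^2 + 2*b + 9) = 11*b^2 - 2*b - 8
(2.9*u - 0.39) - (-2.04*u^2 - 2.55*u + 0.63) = 2.04*u^2 + 5.45*u - 1.02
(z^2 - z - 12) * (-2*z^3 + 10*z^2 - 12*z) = -2*z^5 + 12*z^4 + 2*z^3 - 108*z^2 + 144*z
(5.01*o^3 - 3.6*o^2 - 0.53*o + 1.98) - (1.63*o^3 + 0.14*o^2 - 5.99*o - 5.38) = 3.38*o^3 - 3.74*o^2 + 5.46*o + 7.36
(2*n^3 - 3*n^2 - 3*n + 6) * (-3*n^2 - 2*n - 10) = -6*n^5 + 5*n^4 - 5*n^3 + 18*n^2 + 18*n - 60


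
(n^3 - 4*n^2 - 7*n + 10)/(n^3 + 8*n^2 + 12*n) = (n^2 - 6*n + 5)/(n*(n + 6))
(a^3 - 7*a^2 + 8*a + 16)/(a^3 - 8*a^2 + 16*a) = (a + 1)/a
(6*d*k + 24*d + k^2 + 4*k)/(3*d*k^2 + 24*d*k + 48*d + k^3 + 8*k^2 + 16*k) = (6*d + k)/(3*d*k + 12*d + k^2 + 4*k)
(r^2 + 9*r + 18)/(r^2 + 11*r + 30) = (r + 3)/(r + 5)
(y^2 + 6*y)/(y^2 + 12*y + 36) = y/(y + 6)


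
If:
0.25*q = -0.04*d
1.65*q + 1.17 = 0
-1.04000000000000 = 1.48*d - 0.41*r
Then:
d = 4.43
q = -0.71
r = 18.53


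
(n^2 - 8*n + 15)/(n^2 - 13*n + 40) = (n - 3)/(n - 8)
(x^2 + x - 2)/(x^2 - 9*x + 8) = (x + 2)/(x - 8)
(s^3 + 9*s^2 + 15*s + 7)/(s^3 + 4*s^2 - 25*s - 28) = (s + 1)/(s - 4)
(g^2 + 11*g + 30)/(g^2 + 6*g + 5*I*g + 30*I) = (g + 5)/(g + 5*I)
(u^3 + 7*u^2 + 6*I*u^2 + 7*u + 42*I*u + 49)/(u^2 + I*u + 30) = (u^3 + u^2*(7 + 6*I) + u*(7 + 42*I) + 49)/(u^2 + I*u + 30)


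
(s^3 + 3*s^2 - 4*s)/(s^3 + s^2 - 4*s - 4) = s*(s^2 + 3*s - 4)/(s^3 + s^2 - 4*s - 4)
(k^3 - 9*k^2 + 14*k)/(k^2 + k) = (k^2 - 9*k + 14)/(k + 1)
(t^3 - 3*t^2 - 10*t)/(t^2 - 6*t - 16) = t*(t - 5)/(t - 8)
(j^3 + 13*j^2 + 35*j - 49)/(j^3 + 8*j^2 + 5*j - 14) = (j + 7)/(j + 2)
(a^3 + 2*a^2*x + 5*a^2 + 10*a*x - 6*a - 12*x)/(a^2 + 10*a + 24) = (a^2 + 2*a*x - a - 2*x)/(a + 4)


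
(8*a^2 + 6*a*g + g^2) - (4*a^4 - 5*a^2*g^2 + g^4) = -4*a^4 + 5*a^2*g^2 + 8*a^2 + 6*a*g - g^4 + g^2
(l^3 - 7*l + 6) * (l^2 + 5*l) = l^5 + 5*l^4 - 7*l^3 - 29*l^2 + 30*l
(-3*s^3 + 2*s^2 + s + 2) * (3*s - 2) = -9*s^4 + 12*s^3 - s^2 + 4*s - 4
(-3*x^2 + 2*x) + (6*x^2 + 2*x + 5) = 3*x^2 + 4*x + 5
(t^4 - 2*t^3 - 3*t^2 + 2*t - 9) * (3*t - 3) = 3*t^5 - 9*t^4 - 3*t^3 + 15*t^2 - 33*t + 27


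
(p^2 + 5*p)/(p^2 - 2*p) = (p + 5)/(p - 2)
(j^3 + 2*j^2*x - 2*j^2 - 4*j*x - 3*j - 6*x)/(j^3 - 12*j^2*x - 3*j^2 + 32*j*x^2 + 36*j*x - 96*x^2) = (j^2 + 2*j*x + j + 2*x)/(j^2 - 12*j*x + 32*x^2)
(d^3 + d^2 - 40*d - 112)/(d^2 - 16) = (d^2 - 3*d - 28)/(d - 4)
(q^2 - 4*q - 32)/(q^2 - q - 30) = (-q^2 + 4*q + 32)/(-q^2 + q + 30)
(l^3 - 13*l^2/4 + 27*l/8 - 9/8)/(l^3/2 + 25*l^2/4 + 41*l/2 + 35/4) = (8*l^3 - 26*l^2 + 27*l - 9)/(2*(2*l^3 + 25*l^2 + 82*l + 35))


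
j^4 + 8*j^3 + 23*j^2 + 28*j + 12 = (j + 1)*(j + 2)^2*(j + 3)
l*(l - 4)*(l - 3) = l^3 - 7*l^2 + 12*l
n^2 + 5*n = n*(n + 5)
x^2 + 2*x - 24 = (x - 4)*(x + 6)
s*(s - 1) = s^2 - s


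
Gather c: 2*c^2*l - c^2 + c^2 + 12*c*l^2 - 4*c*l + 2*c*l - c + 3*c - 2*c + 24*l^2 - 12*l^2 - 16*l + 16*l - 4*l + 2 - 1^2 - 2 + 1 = 2*c^2*l + c*(12*l^2 - 2*l) + 12*l^2 - 4*l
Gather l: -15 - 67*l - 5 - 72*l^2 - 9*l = -72*l^2 - 76*l - 20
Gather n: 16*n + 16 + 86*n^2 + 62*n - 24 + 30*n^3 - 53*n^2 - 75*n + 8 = 30*n^3 + 33*n^2 + 3*n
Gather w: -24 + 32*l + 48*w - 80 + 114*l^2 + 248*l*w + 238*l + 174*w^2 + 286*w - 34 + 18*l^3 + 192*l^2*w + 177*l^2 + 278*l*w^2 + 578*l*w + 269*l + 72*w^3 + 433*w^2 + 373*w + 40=18*l^3 + 291*l^2 + 539*l + 72*w^3 + w^2*(278*l + 607) + w*(192*l^2 + 826*l + 707) - 98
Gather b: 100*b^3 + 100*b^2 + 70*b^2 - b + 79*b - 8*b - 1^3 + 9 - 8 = 100*b^3 + 170*b^2 + 70*b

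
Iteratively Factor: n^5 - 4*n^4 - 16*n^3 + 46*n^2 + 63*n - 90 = (n - 3)*(n^4 - n^3 - 19*n^2 - 11*n + 30) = (n - 3)*(n + 3)*(n^3 - 4*n^2 - 7*n + 10) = (n - 5)*(n - 3)*(n + 3)*(n^2 + n - 2) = (n - 5)*(n - 3)*(n - 1)*(n + 3)*(n + 2)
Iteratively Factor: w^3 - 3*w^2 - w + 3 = (w - 1)*(w^2 - 2*w - 3) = (w - 3)*(w - 1)*(w + 1)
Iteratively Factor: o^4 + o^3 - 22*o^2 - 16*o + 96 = (o - 4)*(o^3 + 5*o^2 - 2*o - 24) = (o - 4)*(o + 3)*(o^2 + 2*o - 8) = (o - 4)*(o + 3)*(o + 4)*(o - 2)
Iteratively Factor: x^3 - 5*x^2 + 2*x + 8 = (x - 4)*(x^2 - x - 2) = (x - 4)*(x + 1)*(x - 2)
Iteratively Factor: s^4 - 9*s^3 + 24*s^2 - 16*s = (s - 1)*(s^3 - 8*s^2 + 16*s) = (s - 4)*(s - 1)*(s^2 - 4*s) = (s - 4)^2*(s - 1)*(s)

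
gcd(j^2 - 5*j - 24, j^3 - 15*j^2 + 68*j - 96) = j - 8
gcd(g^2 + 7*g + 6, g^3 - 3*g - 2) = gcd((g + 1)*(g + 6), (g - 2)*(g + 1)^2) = g + 1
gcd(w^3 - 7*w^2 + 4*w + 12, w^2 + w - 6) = w - 2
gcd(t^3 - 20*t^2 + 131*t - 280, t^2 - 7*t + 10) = t - 5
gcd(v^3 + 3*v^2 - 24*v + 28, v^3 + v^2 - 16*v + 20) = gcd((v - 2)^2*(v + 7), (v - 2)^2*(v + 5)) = v^2 - 4*v + 4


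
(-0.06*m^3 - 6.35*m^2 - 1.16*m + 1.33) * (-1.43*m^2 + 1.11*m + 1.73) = 0.0858*m^5 + 9.0139*m^4 - 5.4935*m^3 - 14.175*m^2 - 0.5305*m + 2.3009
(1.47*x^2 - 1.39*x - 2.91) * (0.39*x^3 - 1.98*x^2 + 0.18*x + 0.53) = 0.5733*x^5 - 3.4527*x^4 + 1.8819*x^3 + 6.2907*x^2 - 1.2605*x - 1.5423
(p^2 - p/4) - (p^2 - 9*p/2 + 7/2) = 17*p/4 - 7/2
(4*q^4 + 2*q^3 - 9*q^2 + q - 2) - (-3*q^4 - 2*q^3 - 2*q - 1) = 7*q^4 + 4*q^3 - 9*q^2 + 3*q - 1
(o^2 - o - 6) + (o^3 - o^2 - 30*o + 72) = o^3 - 31*o + 66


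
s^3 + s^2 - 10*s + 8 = (s - 2)*(s - 1)*(s + 4)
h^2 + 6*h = h*(h + 6)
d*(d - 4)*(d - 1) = d^3 - 5*d^2 + 4*d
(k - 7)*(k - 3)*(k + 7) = k^3 - 3*k^2 - 49*k + 147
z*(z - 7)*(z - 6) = z^3 - 13*z^2 + 42*z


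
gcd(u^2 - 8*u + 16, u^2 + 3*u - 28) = u - 4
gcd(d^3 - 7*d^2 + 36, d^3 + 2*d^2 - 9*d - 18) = d^2 - d - 6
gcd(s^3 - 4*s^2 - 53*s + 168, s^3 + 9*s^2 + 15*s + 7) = s + 7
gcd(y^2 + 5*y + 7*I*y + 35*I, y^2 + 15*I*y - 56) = y + 7*I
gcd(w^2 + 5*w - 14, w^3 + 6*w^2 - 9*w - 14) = w^2 + 5*w - 14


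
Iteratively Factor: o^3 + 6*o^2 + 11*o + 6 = (o + 2)*(o^2 + 4*o + 3) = (o + 1)*(o + 2)*(o + 3)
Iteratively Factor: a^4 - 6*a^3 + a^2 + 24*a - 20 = (a + 2)*(a^3 - 8*a^2 + 17*a - 10) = (a - 1)*(a + 2)*(a^2 - 7*a + 10) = (a - 5)*(a - 1)*(a + 2)*(a - 2)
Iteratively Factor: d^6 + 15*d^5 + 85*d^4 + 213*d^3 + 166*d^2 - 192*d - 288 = (d + 2)*(d^5 + 13*d^4 + 59*d^3 + 95*d^2 - 24*d - 144) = (d + 2)*(d + 4)*(d^4 + 9*d^3 + 23*d^2 + 3*d - 36) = (d - 1)*(d + 2)*(d + 4)*(d^3 + 10*d^2 + 33*d + 36) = (d - 1)*(d + 2)*(d + 4)^2*(d^2 + 6*d + 9) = (d - 1)*(d + 2)*(d + 3)*(d + 4)^2*(d + 3)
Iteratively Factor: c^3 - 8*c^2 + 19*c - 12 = (c - 3)*(c^2 - 5*c + 4) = (c - 4)*(c - 3)*(c - 1)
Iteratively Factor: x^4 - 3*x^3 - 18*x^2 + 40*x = (x - 2)*(x^3 - x^2 - 20*x) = (x - 5)*(x - 2)*(x^2 + 4*x) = (x - 5)*(x - 2)*(x + 4)*(x)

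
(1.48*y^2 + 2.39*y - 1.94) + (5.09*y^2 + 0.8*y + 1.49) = 6.57*y^2 + 3.19*y - 0.45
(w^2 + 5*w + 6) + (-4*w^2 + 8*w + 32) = -3*w^2 + 13*w + 38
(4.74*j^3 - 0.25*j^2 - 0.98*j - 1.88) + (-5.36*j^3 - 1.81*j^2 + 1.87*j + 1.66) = -0.62*j^3 - 2.06*j^2 + 0.89*j - 0.22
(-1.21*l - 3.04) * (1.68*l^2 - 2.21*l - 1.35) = -2.0328*l^3 - 2.4331*l^2 + 8.3519*l + 4.104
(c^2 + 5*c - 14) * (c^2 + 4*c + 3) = c^4 + 9*c^3 + 9*c^2 - 41*c - 42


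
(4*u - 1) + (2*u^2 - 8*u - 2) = 2*u^2 - 4*u - 3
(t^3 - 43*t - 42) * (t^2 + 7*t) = t^5 + 7*t^4 - 43*t^3 - 343*t^2 - 294*t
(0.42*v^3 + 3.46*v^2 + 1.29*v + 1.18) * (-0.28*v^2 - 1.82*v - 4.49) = -0.1176*v^5 - 1.7332*v^4 - 8.5442*v^3 - 18.2136*v^2 - 7.9397*v - 5.2982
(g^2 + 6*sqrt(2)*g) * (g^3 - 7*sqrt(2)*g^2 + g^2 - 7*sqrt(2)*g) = g^5 - sqrt(2)*g^4 + g^4 - 84*g^3 - sqrt(2)*g^3 - 84*g^2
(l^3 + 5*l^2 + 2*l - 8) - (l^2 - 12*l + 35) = l^3 + 4*l^2 + 14*l - 43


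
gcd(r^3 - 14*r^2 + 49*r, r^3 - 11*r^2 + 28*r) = r^2 - 7*r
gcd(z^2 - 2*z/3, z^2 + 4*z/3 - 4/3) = z - 2/3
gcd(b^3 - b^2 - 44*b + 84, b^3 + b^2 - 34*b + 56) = b^2 + 5*b - 14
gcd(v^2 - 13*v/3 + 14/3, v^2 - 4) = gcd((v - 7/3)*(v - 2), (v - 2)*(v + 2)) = v - 2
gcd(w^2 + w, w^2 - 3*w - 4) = w + 1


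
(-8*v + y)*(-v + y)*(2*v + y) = 16*v^3 - 10*v^2*y - 7*v*y^2 + y^3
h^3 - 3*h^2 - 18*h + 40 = (h - 5)*(h - 2)*(h + 4)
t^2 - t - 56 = (t - 8)*(t + 7)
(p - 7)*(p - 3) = p^2 - 10*p + 21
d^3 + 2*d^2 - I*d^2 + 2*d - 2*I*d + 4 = (d + 2)*(d - 2*I)*(d + I)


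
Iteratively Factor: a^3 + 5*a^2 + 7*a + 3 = (a + 1)*(a^2 + 4*a + 3) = (a + 1)*(a + 3)*(a + 1)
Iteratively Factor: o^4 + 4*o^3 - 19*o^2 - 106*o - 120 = (o + 2)*(o^3 + 2*o^2 - 23*o - 60) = (o + 2)*(o + 4)*(o^2 - 2*o - 15) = (o + 2)*(o + 3)*(o + 4)*(o - 5)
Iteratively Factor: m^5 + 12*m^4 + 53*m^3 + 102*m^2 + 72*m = (m + 2)*(m^4 + 10*m^3 + 33*m^2 + 36*m) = (m + 2)*(m + 4)*(m^3 + 6*m^2 + 9*m) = (m + 2)*(m + 3)*(m + 4)*(m^2 + 3*m) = (m + 2)*(m + 3)^2*(m + 4)*(m)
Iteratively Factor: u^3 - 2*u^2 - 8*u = (u + 2)*(u^2 - 4*u) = u*(u + 2)*(u - 4)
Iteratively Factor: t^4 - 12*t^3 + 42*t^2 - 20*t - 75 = (t - 5)*(t^3 - 7*t^2 + 7*t + 15) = (t - 5)^2*(t^2 - 2*t - 3) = (t - 5)^2*(t + 1)*(t - 3)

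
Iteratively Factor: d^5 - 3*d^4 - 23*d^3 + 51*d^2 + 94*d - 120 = (d + 2)*(d^4 - 5*d^3 - 13*d^2 + 77*d - 60) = (d - 1)*(d + 2)*(d^3 - 4*d^2 - 17*d + 60) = (d - 1)*(d + 2)*(d + 4)*(d^2 - 8*d + 15) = (d - 5)*(d - 1)*(d + 2)*(d + 4)*(d - 3)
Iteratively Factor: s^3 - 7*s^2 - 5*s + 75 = (s + 3)*(s^2 - 10*s + 25) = (s - 5)*(s + 3)*(s - 5)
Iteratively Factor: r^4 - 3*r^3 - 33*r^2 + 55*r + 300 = (r + 4)*(r^3 - 7*r^2 - 5*r + 75) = (r - 5)*(r + 4)*(r^2 - 2*r - 15) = (r - 5)^2*(r + 4)*(r + 3)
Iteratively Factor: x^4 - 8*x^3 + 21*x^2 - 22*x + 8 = (x - 2)*(x^3 - 6*x^2 + 9*x - 4) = (x - 4)*(x - 2)*(x^2 - 2*x + 1) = (x - 4)*(x - 2)*(x - 1)*(x - 1)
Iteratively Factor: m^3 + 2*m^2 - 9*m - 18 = (m + 2)*(m^2 - 9) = (m + 2)*(m + 3)*(m - 3)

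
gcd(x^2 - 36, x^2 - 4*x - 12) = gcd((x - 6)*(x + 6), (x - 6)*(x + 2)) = x - 6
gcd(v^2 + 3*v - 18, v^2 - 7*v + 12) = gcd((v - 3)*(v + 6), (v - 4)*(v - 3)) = v - 3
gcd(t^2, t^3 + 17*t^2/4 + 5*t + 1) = 1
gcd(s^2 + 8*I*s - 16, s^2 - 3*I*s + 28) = s + 4*I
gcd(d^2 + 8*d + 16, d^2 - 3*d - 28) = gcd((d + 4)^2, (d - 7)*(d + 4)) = d + 4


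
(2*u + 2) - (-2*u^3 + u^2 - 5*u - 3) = 2*u^3 - u^2 + 7*u + 5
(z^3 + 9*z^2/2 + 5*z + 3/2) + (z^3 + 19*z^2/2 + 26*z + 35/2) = 2*z^3 + 14*z^2 + 31*z + 19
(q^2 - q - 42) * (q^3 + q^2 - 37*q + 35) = q^5 - 80*q^3 + 30*q^2 + 1519*q - 1470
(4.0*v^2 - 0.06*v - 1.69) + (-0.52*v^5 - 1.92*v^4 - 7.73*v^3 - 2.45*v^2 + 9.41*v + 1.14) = -0.52*v^5 - 1.92*v^4 - 7.73*v^3 + 1.55*v^2 + 9.35*v - 0.55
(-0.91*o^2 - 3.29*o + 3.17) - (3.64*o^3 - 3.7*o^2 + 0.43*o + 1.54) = -3.64*o^3 + 2.79*o^2 - 3.72*o + 1.63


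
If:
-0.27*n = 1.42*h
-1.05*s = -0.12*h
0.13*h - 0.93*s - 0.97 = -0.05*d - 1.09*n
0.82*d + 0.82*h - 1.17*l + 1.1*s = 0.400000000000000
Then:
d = 999.053703703704*s + 19.4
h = 8.75*s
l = 707.26413421969*s + 13.2547008547009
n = -46.0185185185185*s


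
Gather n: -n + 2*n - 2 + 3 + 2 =n + 3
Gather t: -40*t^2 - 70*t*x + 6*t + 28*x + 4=-40*t^2 + t*(6 - 70*x) + 28*x + 4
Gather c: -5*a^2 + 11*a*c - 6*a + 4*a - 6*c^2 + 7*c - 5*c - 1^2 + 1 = -5*a^2 - 2*a - 6*c^2 + c*(11*a + 2)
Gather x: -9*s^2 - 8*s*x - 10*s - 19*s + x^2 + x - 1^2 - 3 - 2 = -9*s^2 - 29*s + x^2 + x*(1 - 8*s) - 6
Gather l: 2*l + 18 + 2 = 2*l + 20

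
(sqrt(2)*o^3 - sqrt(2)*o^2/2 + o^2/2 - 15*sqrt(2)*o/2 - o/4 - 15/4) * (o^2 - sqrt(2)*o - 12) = sqrt(2)*o^5 - 3*o^4/2 - sqrt(2)*o^4/2 - 20*sqrt(2)*o^3 + 3*o^3/4 + 21*o^2/4 + 25*sqrt(2)*o^2/4 + 3*o + 375*sqrt(2)*o/4 + 45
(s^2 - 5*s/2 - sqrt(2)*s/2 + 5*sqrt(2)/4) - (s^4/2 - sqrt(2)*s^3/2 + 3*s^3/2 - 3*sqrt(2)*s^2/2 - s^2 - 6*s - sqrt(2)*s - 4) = -s^4/2 - 3*s^3/2 + sqrt(2)*s^3/2 + 2*s^2 + 3*sqrt(2)*s^2/2 + sqrt(2)*s/2 + 7*s/2 + 5*sqrt(2)/4 + 4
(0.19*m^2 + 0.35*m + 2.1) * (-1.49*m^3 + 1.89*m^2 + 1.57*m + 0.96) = -0.2831*m^5 - 0.1624*m^4 - 2.1692*m^3 + 4.7009*m^2 + 3.633*m + 2.016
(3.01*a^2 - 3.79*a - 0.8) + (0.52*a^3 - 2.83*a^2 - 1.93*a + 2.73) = 0.52*a^3 + 0.18*a^2 - 5.72*a + 1.93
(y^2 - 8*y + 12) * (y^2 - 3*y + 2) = y^4 - 11*y^3 + 38*y^2 - 52*y + 24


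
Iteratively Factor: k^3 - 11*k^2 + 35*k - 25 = (k - 5)*(k^2 - 6*k + 5) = (k - 5)^2*(k - 1)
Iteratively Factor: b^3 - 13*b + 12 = (b + 4)*(b^2 - 4*b + 3) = (b - 3)*(b + 4)*(b - 1)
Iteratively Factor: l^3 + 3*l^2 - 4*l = (l)*(l^2 + 3*l - 4) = l*(l - 1)*(l + 4)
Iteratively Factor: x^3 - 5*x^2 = (x)*(x^2 - 5*x) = x*(x - 5)*(x)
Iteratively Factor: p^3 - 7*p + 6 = (p - 2)*(p^2 + 2*p - 3) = (p - 2)*(p - 1)*(p + 3)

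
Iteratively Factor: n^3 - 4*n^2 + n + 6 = (n + 1)*(n^2 - 5*n + 6) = (n - 2)*(n + 1)*(n - 3)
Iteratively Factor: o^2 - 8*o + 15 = (o - 5)*(o - 3)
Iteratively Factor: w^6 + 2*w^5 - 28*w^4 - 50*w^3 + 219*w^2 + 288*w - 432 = (w - 1)*(w^5 + 3*w^4 - 25*w^3 - 75*w^2 + 144*w + 432) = (w - 4)*(w - 1)*(w^4 + 7*w^3 + 3*w^2 - 63*w - 108) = (w - 4)*(w - 1)*(w + 4)*(w^3 + 3*w^2 - 9*w - 27) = (w - 4)*(w - 1)*(w + 3)*(w + 4)*(w^2 - 9) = (w - 4)*(w - 1)*(w + 3)^2*(w + 4)*(w - 3)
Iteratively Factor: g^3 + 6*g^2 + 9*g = (g + 3)*(g^2 + 3*g) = g*(g + 3)*(g + 3)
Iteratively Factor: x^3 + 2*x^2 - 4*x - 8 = (x + 2)*(x^2 - 4) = (x - 2)*(x + 2)*(x + 2)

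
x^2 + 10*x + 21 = (x + 3)*(x + 7)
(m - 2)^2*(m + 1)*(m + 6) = m^4 + 3*m^3 - 18*m^2 + 4*m + 24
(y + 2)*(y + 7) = y^2 + 9*y + 14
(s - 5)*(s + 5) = s^2 - 25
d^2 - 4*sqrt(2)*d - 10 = (d - 5*sqrt(2))*(d + sqrt(2))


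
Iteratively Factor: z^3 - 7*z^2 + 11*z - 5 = (z - 5)*(z^2 - 2*z + 1) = (z - 5)*(z - 1)*(z - 1)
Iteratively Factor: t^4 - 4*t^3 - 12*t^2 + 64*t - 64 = (t - 4)*(t^3 - 12*t + 16) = (t - 4)*(t - 2)*(t^2 + 2*t - 8) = (t - 4)*(t - 2)^2*(t + 4)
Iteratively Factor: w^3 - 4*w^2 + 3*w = (w - 1)*(w^2 - 3*w) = (w - 3)*(w - 1)*(w)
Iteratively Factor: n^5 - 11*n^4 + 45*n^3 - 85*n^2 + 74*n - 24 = (n - 1)*(n^4 - 10*n^3 + 35*n^2 - 50*n + 24) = (n - 4)*(n - 1)*(n^3 - 6*n^2 + 11*n - 6) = (n - 4)*(n - 3)*(n - 1)*(n^2 - 3*n + 2) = (n - 4)*(n - 3)*(n - 1)^2*(n - 2)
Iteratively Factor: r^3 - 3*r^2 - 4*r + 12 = (r + 2)*(r^2 - 5*r + 6) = (r - 2)*(r + 2)*(r - 3)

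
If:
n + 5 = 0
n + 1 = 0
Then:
No Solution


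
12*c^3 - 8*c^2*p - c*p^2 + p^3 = (-2*c + p)^2*(3*c + p)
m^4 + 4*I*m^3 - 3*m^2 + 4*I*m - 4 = (m - I)*(m + I)*(m + 2*I)^2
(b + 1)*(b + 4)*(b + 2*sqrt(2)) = b^3 + 2*sqrt(2)*b^2 + 5*b^2 + 4*b + 10*sqrt(2)*b + 8*sqrt(2)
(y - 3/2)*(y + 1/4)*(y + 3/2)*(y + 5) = y^4 + 21*y^3/4 - y^2 - 189*y/16 - 45/16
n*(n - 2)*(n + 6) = n^3 + 4*n^2 - 12*n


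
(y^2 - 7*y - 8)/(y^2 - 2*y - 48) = (y + 1)/(y + 6)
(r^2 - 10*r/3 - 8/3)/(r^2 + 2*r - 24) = (r + 2/3)/(r + 6)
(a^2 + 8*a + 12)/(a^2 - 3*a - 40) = (a^2 + 8*a + 12)/(a^2 - 3*a - 40)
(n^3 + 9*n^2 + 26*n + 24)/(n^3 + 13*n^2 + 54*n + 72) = (n + 2)/(n + 6)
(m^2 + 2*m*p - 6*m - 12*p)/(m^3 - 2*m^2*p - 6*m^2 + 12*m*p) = (-m - 2*p)/(m*(-m + 2*p))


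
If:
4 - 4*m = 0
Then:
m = 1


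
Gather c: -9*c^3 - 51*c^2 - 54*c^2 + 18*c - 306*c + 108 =-9*c^3 - 105*c^2 - 288*c + 108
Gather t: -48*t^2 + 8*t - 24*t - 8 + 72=-48*t^2 - 16*t + 64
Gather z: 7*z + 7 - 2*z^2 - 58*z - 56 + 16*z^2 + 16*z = 14*z^2 - 35*z - 49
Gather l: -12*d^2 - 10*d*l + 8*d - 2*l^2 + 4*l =-12*d^2 + 8*d - 2*l^2 + l*(4 - 10*d)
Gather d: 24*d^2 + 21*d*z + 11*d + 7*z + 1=24*d^2 + d*(21*z + 11) + 7*z + 1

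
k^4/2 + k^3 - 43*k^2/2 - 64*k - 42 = (k/2 + 1/2)*(k - 7)*(k + 2)*(k + 6)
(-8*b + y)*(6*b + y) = -48*b^2 - 2*b*y + y^2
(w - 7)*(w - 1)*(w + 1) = w^3 - 7*w^2 - w + 7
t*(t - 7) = t^2 - 7*t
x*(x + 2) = x^2 + 2*x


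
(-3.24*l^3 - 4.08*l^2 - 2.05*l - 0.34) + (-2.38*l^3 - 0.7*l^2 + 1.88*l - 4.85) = -5.62*l^3 - 4.78*l^2 - 0.17*l - 5.19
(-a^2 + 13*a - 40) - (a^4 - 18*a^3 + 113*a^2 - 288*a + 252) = -a^4 + 18*a^3 - 114*a^2 + 301*a - 292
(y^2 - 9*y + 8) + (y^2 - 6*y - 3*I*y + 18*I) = 2*y^2 - 15*y - 3*I*y + 8 + 18*I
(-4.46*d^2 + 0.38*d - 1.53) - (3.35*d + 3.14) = -4.46*d^2 - 2.97*d - 4.67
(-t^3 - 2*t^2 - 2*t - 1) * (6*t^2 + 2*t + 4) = -6*t^5 - 14*t^4 - 20*t^3 - 18*t^2 - 10*t - 4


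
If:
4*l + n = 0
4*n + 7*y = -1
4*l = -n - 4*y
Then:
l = 1/16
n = -1/4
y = 0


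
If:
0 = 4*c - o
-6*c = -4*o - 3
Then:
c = -3/10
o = -6/5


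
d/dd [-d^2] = -2*d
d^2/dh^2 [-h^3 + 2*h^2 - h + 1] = 4 - 6*h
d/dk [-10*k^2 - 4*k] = -20*k - 4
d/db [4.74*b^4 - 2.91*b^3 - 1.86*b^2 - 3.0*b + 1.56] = 18.96*b^3 - 8.73*b^2 - 3.72*b - 3.0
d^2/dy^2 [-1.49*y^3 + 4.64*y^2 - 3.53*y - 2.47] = 9.28 - 8.94*y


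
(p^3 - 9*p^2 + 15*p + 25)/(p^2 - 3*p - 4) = (p^2 - 10*p + 25)/(p - 4)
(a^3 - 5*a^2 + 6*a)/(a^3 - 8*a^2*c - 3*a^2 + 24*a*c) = (a - 2)/(a - 8*c)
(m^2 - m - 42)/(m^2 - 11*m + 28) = (m + 6)/(m - 4)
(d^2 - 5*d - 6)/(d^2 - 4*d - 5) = (d - 6)/(d - 5)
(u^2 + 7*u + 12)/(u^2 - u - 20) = (u + 3)/(u - 5)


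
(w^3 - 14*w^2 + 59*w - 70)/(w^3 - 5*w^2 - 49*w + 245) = (w - 2)/(w + 7)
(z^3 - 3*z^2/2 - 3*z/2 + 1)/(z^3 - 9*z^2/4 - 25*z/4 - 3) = 2*(2*z^2 - 5*z + 2)/(4*z^2 - 13*z - 12)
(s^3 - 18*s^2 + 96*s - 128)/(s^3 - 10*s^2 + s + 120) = (s^2 - 10*s + 16)/(s^2 - 2*s - 15)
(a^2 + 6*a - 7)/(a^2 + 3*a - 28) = (a - 1)/(a - 4)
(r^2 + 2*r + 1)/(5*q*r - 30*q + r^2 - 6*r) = (r^2 + 2*r + 1)/(5*q*r - 30*q + r^2 - 6*r)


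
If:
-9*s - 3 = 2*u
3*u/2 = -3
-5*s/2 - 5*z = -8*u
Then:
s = 1/9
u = -2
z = -293/90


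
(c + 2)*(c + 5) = c^2 + 7*c + 10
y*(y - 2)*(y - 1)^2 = y^4 - 4*y^3 + 5*y^2 - 2*y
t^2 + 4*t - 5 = (t - 1)*(t + 5)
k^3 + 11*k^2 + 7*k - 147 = (k - 3)*(k + 7)^2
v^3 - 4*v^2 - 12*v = v*(v - 6)*(v + 2)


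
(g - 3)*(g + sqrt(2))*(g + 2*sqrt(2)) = g^3 - 3*g^2 + 3*sqrt(2)*g^2 - 9*sqrt(2)*g + 4*g - 12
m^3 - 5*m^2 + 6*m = m*(m - 3)*(m - 2)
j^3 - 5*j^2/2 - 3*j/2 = j*(j - 3)*(j + 1/2)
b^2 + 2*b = b*(b + 2)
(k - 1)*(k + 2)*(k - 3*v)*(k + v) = k^4 - 2*k^3*v + k^3 - 3*k^2*v^2 - 2*k^2*v - 2*k^2 - 3*k*v^2 + 4*k*v + 6*v^2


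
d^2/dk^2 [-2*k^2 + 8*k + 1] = -4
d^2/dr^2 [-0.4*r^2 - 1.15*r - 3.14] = -0.800000000000000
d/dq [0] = 0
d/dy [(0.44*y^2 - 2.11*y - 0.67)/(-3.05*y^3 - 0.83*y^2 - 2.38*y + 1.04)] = (1.342*y^4 - 12.871*y^3 - 8.929*y^2 - 0.197000000000001*y - 3.789)/(9.3025*y^6 + 5.063*y^5 + 15.2069*y^4 - 2.3932*y^3 + 3.938*y^2 - 4.9504*y + 1.0816)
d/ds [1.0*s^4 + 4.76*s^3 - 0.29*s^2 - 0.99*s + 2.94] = 4.0*s^3 + 14.28*s^2 - 0.58*s - 0.99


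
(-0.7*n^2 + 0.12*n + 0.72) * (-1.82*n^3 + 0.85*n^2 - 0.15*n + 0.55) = 1.274*n^5 - 0.8134*n^4 - 1.1034*n^3 + 0.209*n^2 - 0.042*n + 0.396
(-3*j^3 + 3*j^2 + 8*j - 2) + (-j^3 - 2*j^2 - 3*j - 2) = -4*j^3 + j^2 + 5*j - 4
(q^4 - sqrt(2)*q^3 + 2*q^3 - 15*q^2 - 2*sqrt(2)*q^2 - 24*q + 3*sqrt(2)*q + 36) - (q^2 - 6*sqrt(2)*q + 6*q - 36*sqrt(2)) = q^4 - sqrt(2)*q^3 + 2*q^3 - 16*q^2 - 2*sqrt(2)*q^2 - 30*q + 9*sqrt(2)*q + 36 + 36*sqrt(2)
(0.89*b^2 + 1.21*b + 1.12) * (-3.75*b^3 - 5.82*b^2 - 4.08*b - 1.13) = -3.3375*b^5 - 9.7173*b^4 - 14.8734*b^3 - 12.4609*b^2 - 5.9369*b - 1.2656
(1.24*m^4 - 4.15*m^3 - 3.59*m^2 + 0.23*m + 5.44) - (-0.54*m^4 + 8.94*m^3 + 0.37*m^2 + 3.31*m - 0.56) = 1.78*m^4 - 13.09*m^3 - 3.96*m^2 - 3.08*m + 6.0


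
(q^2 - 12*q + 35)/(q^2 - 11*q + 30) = (q - 7)/(q - 6)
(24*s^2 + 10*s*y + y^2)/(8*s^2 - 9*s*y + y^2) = (24*s^2 + 10*s*y + y^2)/(8*s^2 - 9*s*y + y^2)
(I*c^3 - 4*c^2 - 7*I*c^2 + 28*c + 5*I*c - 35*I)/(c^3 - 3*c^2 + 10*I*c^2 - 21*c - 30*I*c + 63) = (I*c^3 - c^2*(4 + 7*I) + c*(28 + 5*I) - 35*I)/(c^3 + c^2*(-3 + 10*I) - 3*c*(7 + 10*I) + 63)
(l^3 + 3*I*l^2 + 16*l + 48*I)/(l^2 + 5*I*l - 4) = (l^2 - I*l + 12)/(l + I)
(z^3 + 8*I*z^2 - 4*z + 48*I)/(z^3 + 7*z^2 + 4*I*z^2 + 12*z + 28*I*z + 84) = (z + 4*I)/(z + 7)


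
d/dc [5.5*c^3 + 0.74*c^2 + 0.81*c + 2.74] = 16.5*c^2 + 1.48*c + 0.81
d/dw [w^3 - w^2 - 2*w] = 3*w^2 - 2*w - 2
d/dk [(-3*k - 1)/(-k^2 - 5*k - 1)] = (3*k^2 + 15*k - (2*k + 5)*(3*k + 1) + 3)/(k^2 + 5*k + 1)^2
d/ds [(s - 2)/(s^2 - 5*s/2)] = 4*(-s^2 + 4*s - 5)/(s^2*(4*s^2 - 20*s + 25))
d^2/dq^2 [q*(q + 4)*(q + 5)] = 6*q + 18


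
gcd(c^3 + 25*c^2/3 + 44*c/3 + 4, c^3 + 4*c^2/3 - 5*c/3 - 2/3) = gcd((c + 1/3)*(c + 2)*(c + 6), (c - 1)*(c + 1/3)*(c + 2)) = c^2 + 7*c/3 + 2/3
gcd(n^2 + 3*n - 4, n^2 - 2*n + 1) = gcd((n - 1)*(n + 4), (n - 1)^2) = n - 1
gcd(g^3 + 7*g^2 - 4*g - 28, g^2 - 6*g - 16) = g + 2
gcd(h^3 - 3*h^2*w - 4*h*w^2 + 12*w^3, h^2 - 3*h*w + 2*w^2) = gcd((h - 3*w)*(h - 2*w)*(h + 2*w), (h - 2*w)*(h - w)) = -h + 2*w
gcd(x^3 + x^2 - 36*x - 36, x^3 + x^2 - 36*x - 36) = x^3 + x^2 - 36*x - 36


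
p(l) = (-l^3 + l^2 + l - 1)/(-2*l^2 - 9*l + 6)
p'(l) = (4*l + 9)*(-l^3 + l^2 + l - 1)/(-2*l^2 - 9*l + 6)^2 + (-3*l^2 + 2*l + 1)/(-2*l^2 - 9*l + 6) = (2*l^4 + 18*l^3 - 25*l^2 + 8*l - 3)/(4*l^4 + 36*l^3 + 57*l^2 - 108*l + 36)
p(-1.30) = 0.11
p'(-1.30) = -0.44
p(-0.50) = -0.11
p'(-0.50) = -0.15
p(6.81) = 1.78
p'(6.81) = 0.41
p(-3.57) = 4.25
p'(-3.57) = -5.28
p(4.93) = 1.05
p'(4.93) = 0.37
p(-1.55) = 0.24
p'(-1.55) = -0.57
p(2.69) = 0.32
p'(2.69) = 0.27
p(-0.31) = -0.14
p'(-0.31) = -0.11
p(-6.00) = -20.42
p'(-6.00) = -15.60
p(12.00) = 4.03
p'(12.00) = 0.45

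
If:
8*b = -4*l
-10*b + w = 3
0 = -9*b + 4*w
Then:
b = -12/31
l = 24/31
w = -27/31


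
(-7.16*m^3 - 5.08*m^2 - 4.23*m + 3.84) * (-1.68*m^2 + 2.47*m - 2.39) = 12.0288*m^5 - 9.1508*m^4 + 11.6712*m^3 - 4.7581*m^2 + 19.5945*m - 9.1776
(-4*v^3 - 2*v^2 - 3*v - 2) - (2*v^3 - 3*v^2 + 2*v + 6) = -6*v^3 + v^2 - 5*v - 8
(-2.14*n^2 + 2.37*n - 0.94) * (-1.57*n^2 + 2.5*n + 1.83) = 3.3598*n^4 - 9.0709*n^3 + 3.4846*n^2 + 1.9871*n - 1.7202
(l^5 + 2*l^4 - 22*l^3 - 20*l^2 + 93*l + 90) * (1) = l^5 + 2*l^4 - 22*l^3 - 20*l^2 + 93*l + 90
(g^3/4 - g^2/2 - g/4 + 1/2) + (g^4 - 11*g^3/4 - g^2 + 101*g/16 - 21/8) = g^4 - 5*g^3/2 - 3*g^2/2 + 97*g/16 - 17/8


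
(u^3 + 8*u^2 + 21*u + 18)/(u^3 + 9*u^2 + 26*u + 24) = (u + 3)/(u + 4)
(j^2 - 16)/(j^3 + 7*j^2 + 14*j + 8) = (j - 4)/(j^2 + 3*j + 2)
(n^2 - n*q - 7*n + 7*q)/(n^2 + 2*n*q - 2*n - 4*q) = (n^2 - n*q - 7*n + 7*q)/(n^2 + 2*n*q - 2*n - 4*q)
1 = 1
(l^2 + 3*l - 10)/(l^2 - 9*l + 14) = (l + 5)/(l - 7)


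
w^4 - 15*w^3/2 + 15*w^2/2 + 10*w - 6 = (w - 6)*(w - 2)*(w - 1/2)*(w + 1)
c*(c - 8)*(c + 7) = c^3 - c^2 - 56*c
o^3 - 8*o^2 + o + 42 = (o - 7)*(o - 3)*(o + 2)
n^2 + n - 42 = (n - 6)*(n + 7)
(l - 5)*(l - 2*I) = l^2 - 5*l - 2*I*l + 10*I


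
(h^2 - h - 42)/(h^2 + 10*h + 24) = (h - 7)/(h + 4)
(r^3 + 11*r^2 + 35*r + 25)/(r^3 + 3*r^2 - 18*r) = (r^3 + 11*r^2 + 35*r + 25)/(r*(r^2 + 3*r - 18))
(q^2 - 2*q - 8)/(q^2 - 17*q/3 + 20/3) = 3*(q + 2)/(3*q - 5)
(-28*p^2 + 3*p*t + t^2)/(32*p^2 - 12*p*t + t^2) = (-7*p - t)/(8*p - t)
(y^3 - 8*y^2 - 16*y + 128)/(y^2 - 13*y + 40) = (y^2 - 16)/(y - 5)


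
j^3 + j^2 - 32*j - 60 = (j - 6)*(j + 2)*(j + 5)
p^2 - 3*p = p*(p - 3)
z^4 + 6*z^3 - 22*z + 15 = (z - 1)^2*(z + 3)*(z + 5)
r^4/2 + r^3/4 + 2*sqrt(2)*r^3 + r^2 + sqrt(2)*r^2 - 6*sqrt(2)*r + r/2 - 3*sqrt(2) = (r/2 + sqrt(2))*(r + 1/2)*(r - sqrt(2))*(r + 3*sqrt(2))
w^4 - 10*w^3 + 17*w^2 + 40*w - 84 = (w - 7)*(w - 3)*(w - 2)*(w + 2)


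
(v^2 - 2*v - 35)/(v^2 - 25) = (v - 7)/(v - 5)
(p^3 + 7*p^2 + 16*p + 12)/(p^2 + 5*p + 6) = p + 2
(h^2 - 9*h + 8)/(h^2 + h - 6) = (h^2 - 9*h + 8)/(h^2 + h - 6)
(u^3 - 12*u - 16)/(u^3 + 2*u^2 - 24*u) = (u^2 + 4*u + 4)/(u*(u + 6))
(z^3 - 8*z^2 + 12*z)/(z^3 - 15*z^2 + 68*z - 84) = z/(z - 7)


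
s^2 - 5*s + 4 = (s - 4)*(s - 1)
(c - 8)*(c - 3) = c^2 - 11*c + 24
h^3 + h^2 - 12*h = h*(h - 3)*(h + 4)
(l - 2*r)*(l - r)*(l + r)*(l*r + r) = l^4*r - 2*l^3*r^2 + l^3*r - l^2*r^3 - 2*l^2*r^2 + 2*l*r^4 - l*r^3 + 2*r^4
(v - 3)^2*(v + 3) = v^3 - 3*v^2 - 9*v + 27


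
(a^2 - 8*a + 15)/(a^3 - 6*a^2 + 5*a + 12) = (a - 5)/(a^2 - 3*a - 4)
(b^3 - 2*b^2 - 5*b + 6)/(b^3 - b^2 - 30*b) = (-b^3 + 2*b^2 + 5*b - 6)/(b*(-b^2 + b + 30))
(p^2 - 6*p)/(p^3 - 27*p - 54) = p/(p^2 + 6*p + 9)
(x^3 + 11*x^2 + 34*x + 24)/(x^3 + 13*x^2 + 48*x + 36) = (x + 4)/(x + 6)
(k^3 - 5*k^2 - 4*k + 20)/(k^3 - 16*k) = (k^3 - 5*k^2 - 4*k + 20)/(k*(k^2 - 16))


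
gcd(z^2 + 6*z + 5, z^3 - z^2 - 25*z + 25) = z + 5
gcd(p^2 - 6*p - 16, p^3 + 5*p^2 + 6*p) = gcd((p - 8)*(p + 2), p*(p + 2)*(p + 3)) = p + 2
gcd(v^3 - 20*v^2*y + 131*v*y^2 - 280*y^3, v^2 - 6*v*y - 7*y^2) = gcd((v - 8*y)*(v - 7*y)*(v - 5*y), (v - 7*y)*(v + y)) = -v + 7*y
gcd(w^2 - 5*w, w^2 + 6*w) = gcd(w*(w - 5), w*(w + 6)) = w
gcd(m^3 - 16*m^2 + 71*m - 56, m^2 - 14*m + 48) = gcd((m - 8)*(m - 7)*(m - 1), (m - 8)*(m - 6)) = m - 8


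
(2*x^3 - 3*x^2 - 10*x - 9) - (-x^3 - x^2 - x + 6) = 3*x^3 - 2*x^2 - 9*x - 15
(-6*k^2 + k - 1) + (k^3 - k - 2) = k^3 - 6*k^2 - 3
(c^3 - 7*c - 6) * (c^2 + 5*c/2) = c^5 + 5*c^4/2 - 7*c^3 - 47*c^2/2 - 15*c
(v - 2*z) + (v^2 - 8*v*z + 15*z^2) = v^2 - 8*v*z + v + 15*z^2 - 2*z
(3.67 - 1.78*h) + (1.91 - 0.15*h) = 5.58 - 1.93*h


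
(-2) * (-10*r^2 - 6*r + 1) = 20*r^2 + 12*r - 2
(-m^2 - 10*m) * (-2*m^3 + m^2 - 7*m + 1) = 2*m^5 + 19*m^4 - 3*m^3 + 69*m^2 - 10*m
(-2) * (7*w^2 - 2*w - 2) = -14*w^2 + 4*w + 4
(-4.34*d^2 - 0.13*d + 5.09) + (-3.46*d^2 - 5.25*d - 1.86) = -7.8*d^2 - 5.38*d + 3.23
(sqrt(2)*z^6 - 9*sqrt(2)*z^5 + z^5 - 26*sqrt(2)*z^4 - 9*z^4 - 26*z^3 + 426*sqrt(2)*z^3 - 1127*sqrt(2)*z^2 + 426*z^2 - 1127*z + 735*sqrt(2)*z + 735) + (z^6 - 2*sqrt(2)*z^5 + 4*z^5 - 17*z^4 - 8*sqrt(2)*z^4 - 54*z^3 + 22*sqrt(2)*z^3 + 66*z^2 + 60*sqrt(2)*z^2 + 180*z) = z^6 + sqrt(2)*z^6 - 11*sqrt(2)*z^5 + 5*z^5 - 34*sqrt(2)*z^4 - 26*z^4 - 80*z^3 + 448*sqrt(2)*z^3 - 1067*sqrt(2)*z^2 + 492*z^2 - 947*z + 735*sqrt(2)*z + 735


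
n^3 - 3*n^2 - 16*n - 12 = (n - 6)*(n + 1)*(n + 2)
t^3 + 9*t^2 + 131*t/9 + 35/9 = (t + 1/3)*(t + 5/3)*(t + 7)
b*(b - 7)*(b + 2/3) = b^3 - 19*b^2/3 - 14*b/3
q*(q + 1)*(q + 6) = q^3 + 7*q^2 + 6*q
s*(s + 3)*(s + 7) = s^3 + 10*s^2 + 21*s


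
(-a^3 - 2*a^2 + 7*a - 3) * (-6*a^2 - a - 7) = 6*a^5 + 13*a^4 - 33*a^3 + 25*a^2 - 46*a + 21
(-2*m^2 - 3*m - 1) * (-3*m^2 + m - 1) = 6*m^4 + 7*m^3 + 2*m^2 + 2*m + 1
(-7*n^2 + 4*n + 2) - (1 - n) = -7*n^2 + 5*n + 1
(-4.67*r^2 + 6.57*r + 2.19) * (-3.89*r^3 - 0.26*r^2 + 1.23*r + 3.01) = 18.1663*r^5 - 24.3431*r^4 - 15.9714*r^3 - 6.545*r^2 + 22.4694*r + 6.5919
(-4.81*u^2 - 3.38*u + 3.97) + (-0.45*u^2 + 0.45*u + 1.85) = -5.26*u^2 - 2.93*u + 5.82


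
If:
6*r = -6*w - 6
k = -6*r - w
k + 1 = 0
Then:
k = -1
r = 2/5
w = -7/5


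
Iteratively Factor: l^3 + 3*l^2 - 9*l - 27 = (l + 3)*(l^2 - 9) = (l - 3)*(l + 3)*(l + 3)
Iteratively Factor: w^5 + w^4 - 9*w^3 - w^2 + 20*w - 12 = (w + 2)*(w^4 - w^3 - 7*w^2 + 13*w - 6) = (w + 2)*(w + 3)*(w^3 - 4*w^2 + 5*w - 2) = (w - 1)*(w + 2)*(w + 3)*(w^2 - 3*w + 2) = (w - 1)^2*(w + 2)*(w + 3)*(w - 2)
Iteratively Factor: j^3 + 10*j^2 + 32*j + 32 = (j + 4)*(j^2 + 6*j + 8) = (j + 4)^2*(j + 2)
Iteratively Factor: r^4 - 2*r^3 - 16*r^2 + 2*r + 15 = (r - 5)*(r^3 + 3*r^2 - r - 3) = (r - 5)*(r + 1)*(r^2 + 2*r - 3) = (r - 5)*(r + 1)*(r + 3)*(r - 1)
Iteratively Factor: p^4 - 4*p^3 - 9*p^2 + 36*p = (p - 4)*(p^3 - 9*p) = (p - 4)*(p - 3)*(p^2 + 3*p) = p*(p - 4)*(p - 3)*(p + 3)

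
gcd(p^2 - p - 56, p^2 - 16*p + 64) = p - 8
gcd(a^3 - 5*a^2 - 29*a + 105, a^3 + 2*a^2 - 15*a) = a^2 + 2*a - 15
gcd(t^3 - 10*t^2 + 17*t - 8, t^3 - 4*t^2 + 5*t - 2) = t^2 - 2*t + 1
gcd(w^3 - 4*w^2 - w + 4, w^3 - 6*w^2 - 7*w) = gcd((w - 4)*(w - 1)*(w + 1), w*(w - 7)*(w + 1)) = w + 1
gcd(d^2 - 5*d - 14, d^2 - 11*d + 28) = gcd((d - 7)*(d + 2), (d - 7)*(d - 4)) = d - 7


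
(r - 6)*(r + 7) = r^2 + r - 42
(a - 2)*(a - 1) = a^2 - 3*a + 2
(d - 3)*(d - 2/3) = d^2 - 11*d/3 + 2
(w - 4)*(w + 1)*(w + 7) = w^3 + 4*w^2 - 25*w - 28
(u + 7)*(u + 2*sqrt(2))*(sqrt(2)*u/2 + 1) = sqrt(2)*u^3/2 + 3*u^2 + 7*sqrt(2)*u^2/2 + 2*sqrt(2)*u + 21*u + 14*sqrt(2)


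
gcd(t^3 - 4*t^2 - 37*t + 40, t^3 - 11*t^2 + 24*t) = t - 8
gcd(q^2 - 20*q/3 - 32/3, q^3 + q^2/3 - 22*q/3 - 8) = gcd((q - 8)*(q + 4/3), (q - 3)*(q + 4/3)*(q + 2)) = q + 4/3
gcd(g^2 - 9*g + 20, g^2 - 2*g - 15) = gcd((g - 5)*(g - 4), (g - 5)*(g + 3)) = g - 5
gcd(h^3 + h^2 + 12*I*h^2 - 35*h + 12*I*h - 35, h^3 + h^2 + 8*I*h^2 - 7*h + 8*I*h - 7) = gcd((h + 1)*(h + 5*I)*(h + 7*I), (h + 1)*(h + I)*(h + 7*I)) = h^2 + h*(1 + 7*I) + 7*I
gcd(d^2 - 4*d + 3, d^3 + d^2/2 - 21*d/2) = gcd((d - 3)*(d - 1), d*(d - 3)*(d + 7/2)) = d - 3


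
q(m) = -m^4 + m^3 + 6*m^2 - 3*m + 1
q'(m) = -4*m^3 + 3*m^2 + 12*m - 3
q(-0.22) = 1.94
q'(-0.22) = -5.45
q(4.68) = -258.84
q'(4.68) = -291.15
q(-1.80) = 9.51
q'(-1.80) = 8.45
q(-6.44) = -1717.99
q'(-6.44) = 1112.50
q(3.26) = -23.31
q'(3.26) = -70.58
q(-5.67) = -1004.93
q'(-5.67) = 754.54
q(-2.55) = -11.20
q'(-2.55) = 52.23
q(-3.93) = -193.78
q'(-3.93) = 238.97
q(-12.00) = -21563.00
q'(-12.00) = 7197.00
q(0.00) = 1.00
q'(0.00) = -3.00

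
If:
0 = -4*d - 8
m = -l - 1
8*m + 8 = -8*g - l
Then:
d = -2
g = -7*m/8 - 7/8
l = -m - 1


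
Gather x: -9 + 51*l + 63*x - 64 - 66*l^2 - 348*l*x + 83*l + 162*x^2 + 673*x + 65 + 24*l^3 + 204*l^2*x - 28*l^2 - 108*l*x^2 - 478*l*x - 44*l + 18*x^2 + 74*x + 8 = 24*l^3 - 94*l^2 + 90*l + x^2*(180 - 108*l) + x*(204*l^2 - 826*l + 810)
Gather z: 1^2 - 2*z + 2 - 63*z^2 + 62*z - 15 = -63*z^2 + 60*z - 12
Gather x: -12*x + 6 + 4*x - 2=4 - 8*x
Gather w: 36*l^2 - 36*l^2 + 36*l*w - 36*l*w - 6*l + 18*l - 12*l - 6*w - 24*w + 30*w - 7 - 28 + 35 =0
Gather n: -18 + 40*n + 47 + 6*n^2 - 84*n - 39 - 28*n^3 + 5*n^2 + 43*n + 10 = -28*n^3 + 11*n^2 - n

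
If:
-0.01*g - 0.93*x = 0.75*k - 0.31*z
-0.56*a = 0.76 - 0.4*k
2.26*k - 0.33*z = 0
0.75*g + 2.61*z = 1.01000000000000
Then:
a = 0.104298356510746*z - 1.35714285714286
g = 1.34666666666667 - 3.48*z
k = 0.146017699115044*z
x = 0.252996479208298*z - 0.0144802867383513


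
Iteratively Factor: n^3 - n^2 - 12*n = (n + 3)*(n^2 - 4*n) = n*(n + 3)*(n - 4)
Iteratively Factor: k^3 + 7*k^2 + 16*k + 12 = (k + 2)*(k^2 + 5*k + 6) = (k + 2)^2*(k + 3)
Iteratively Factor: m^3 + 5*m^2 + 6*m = (m + 2)*(m^2 + 3*m) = (m + 2)*(m + 3)*(m)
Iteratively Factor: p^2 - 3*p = (p - 3)*(p)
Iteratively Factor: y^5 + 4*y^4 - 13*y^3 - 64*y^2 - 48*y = (y + 1)*(y^4 + 3*y^3 - 16*y^2 - 48*y) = (y + 1)*(y + 3)*(y^3 - 16*y) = (y - 4)*(y + 1)*(y + 3)*(y^2 + 4*y) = (y - 4)*(y + 1)*(y + 3)*(y + 4)*(y)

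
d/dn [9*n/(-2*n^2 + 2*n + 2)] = 9*(n^2 + 1)/(2*(n^4 - 2*n^3 - n^2 + 2*n + 1))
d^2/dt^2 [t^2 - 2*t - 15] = 2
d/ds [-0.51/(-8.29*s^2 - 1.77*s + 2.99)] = (-8.4558*s - 0.9027)/(8.29*s^2 + 1.77*s - 2.99)^2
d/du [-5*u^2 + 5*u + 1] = 5 - 10*u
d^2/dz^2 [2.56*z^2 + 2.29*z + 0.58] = 5.12000000000000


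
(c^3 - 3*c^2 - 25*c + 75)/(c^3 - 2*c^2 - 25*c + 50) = (c - 3)/(c - 2)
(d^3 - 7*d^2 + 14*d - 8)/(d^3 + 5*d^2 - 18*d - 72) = (d^2 - 3*d + 2)/(d^2 + 9*d + 18)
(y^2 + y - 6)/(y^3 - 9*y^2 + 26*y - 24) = (y + 3)/(y^2 - 7*y + 12)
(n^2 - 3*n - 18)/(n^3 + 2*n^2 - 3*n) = (n - 6)/(n*(n - 1))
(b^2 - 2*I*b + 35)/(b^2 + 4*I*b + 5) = (b - 7*I)/(b - I)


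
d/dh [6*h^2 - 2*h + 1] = 12*h - 2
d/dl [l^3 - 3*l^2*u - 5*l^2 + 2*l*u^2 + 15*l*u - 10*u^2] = 3*l^2 - 6*l*u - 10*l + 2*u^2 + 15*u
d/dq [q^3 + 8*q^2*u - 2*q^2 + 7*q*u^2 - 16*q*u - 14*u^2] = 3*q^2 + 16*q*u - 4*q + 7*u^2 - 16*u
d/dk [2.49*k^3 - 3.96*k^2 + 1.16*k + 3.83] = 7.47*k^2 - 7.92*k + 1.16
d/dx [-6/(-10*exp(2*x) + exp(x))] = 6*(1 - 20*exp(x))*exp(-x)/(10*exp(x) - 1)^2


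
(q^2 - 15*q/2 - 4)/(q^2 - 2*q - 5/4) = 2*(q - 8)/(2*q - 5)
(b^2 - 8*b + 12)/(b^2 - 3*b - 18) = (b - 2)/(b + 3)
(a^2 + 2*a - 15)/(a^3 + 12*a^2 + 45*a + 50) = (a - 3)/(a^2 + 7*a + 10)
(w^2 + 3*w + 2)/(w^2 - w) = (w^2 + 3*w + 2)/(w*(w - 1))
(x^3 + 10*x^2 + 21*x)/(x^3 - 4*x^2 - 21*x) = (x + 7)/(x - 7)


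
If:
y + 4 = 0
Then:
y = -4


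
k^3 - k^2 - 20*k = k*(k - 5)*(k + 4)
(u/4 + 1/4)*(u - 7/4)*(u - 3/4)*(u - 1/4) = u^4/4 - 7*u^3/16 - 13*u^2/64 + 103*u/256 - 21/256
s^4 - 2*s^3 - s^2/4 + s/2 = s*(s - 2)*(s - 1/2)*(s + 1/2)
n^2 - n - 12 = (n - 4)*(n + 3)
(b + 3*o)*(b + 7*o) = b^2 + 10*b*o + 21*o^2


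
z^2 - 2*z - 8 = (z - 4)*(z + 2)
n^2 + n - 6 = (n - 2)*(n + 3)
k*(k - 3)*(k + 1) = k^3 - 2*k^2 - 3*k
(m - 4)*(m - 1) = m^2 - 5*m + 4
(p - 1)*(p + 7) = p^2 + 6*p - 7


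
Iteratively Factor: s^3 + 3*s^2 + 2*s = (s + 2)*(s^2 + s) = (s + 1)*(s + 2)*(s)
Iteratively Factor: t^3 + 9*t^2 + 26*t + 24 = (t + 2)*(t^2 + 7*t + 12) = (t + 2)*(t + 3)*(t + 4)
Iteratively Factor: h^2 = (h)*(h)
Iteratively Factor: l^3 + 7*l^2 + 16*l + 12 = (l + 3)*(l^2 + 4*l + 4) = (l + 2)*(l + 3)*(l + 2)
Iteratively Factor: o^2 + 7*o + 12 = (o + 3)*(o + 4)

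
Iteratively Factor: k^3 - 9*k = (k - 3)*(k^2 + 3*k) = (k - 3)*(k + 3)*(k)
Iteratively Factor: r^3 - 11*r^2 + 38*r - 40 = (r - 5)*(r^2 - 6*r + 8) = (r - 5)*(r - 2)*(r - 4)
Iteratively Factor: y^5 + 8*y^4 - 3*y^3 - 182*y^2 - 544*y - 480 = (y - 5)*(y^4 + 13*y^3 + 62*y^2 + 128*y + 96) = (y - 5)*(y + 4)*(y^3 + 9*y^2 + 26*y + 24) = (y - 5)*(y + 2)*(y + 4)*(y^2 + 7*y + 12) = (y - 5)*(y + 2)*(y + 4)^2*(y + 3)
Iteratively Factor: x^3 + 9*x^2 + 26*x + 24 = (x + 4)*(x^2 + 5*x + 6) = (x + 2)*(x + 4)*(x + 3)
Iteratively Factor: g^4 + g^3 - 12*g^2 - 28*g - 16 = (g + 2)*(g^3 - g^2 - 10*g - 8) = (g - 4)*(g + 2)*(g^2 + 3*g + 2) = (g - 4)*(g + 1)*(g + 2)*(g + 2)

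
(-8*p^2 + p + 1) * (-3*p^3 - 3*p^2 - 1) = 24*p^5 + 21*p^4 - 6*p^3 + 5*p^2 - p - 1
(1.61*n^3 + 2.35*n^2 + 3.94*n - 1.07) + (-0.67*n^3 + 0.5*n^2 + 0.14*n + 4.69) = 0.94*n^3 + 2.85*n^2 + 4.08*n + 3.62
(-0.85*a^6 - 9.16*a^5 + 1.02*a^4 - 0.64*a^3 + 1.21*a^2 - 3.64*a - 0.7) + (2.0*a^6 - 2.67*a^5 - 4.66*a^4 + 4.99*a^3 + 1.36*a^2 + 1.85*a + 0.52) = 1.15*a^6 - 11.83*a^5 - 3.64*a^4 + 4.35*a^3 + 2.57*a^2 - 1.79*a - 0.18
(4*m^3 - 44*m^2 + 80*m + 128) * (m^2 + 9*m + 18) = 4*m^5 - 8*m^4 - 244*m^3 + 56*m^2 + 2592*m + 2304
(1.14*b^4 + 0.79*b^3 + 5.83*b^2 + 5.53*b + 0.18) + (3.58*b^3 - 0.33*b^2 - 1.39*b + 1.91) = 1.14*b^4 + 4.37*b^3 + 5.5*b^2 + 4.14*b + 2.09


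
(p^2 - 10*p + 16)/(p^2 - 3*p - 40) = (p - 2)/(p + 5)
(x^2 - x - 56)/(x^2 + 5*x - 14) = (x - 8)/(x - 2)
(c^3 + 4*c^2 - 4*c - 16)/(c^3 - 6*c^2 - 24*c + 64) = (c + 2)/(c - 8)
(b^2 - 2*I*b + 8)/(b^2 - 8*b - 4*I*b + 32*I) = (b + 2*I)/(b - 8)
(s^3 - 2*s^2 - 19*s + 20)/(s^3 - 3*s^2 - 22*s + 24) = (s - 5)/(s - 6)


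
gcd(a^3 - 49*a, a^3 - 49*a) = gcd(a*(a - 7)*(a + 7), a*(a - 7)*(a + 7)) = a^3 - 49*a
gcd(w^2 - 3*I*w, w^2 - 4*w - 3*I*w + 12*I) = w - 3*I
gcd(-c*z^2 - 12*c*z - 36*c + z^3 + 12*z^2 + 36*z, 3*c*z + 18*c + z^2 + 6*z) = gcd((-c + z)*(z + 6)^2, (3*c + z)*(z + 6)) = z + 6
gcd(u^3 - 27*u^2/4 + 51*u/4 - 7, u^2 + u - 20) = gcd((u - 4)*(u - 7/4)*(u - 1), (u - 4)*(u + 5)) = u - 4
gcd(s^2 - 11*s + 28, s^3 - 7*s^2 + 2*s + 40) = s - 4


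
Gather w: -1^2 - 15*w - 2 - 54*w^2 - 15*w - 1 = -54*w^2 - 30*w - 4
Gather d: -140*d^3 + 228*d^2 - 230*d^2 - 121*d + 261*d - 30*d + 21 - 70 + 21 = -140*d^3 - 2*d^2 + 110*d - 28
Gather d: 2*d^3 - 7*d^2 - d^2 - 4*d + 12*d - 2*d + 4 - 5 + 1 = 2*d^3 - 8*d^2 + 6*d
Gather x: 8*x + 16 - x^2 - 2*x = -x^2 + 6*x + 16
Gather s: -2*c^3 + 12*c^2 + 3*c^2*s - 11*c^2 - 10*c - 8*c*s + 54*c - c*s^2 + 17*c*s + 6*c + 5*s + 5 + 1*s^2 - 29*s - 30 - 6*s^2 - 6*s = -2*c^3 + c^2 + 50*c + s^2*(-c - 5) + s*(3*c^2 + 9*c - 30) - 25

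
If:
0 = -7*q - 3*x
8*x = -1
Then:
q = 3/56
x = -1/8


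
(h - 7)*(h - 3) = h^2 - 10*h + 21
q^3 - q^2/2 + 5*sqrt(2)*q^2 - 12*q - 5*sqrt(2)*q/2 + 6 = (q - 1/2)*(q - sqrt(2))*(q + 6*sqrt(2))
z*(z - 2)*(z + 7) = z^3 + 5*z^2 - 14*z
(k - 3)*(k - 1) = k^2 - 4*k + 3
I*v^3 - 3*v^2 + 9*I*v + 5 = (v - I)*(v + 5*I)*(I*v + 1)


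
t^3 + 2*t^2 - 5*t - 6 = (t - 2)*(t + 1)*(t + 3)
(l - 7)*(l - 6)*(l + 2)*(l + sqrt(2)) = l^4 - 11*l^3 + sqrt(2)*l^3 - 11*sqrt(2)*l^2 + 16*l^2 + 16*sqrt(2)*l + 84*l + 84*sqrt(2)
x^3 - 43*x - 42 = (x - 7)*(x + 1)*(x + 6)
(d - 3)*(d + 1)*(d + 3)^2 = d^4 + 4*d^3 - 6*d^2 - 36*d - 27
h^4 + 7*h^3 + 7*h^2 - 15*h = h*(h - 1)*(h + 3)*(h + 5)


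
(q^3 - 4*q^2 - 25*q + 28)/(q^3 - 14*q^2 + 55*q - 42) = (q + 4)/(q - 6)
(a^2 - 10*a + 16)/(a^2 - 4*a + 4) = (a - 8)/(a - 2)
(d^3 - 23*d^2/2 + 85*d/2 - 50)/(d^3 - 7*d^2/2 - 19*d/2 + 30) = (d - 5)/(d + 3)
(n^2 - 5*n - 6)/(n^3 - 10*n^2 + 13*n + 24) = (n - 6)/(n^2 - 11*n + 24)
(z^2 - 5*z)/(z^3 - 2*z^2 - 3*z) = (5 - z)/(-z^2 + 2*z + 3)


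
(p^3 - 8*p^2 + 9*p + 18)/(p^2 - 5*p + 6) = (p^2 - 5*p - 6)/(p - 2)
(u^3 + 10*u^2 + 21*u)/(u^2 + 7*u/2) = 2*(u^2 + 10*u + 21)/(2*u + 7)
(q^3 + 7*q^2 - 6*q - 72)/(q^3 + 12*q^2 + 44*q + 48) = (q - 3)/(q + 2)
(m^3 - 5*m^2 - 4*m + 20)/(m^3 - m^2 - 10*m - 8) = (m^2 - 7*m + 10)/(m^2 - 3*m - 4)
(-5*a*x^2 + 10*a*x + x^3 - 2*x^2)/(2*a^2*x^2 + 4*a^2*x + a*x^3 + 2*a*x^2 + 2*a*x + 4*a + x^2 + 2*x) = x*(-5*a*x + 10*a + x^2 - 2*x)/(2*a^2*x^2 + 4*a^2*x + a*x^3 + 2*a*x^2 + 2*a*x + 4*a + x^2 + 2*x)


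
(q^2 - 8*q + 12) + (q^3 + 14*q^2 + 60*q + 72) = q^3 + 15*q^2 + 52*q + 84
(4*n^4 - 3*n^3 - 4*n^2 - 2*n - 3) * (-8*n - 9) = -32*n^5 - 12*n^4 + 59*n^3 + 52*n^2 + 42*n + 27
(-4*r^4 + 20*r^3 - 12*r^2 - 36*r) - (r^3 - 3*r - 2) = -4*r^4 + 19*r^3 - 12*r^2 - 33*r + 2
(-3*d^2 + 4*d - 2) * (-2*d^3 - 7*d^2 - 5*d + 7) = 6*d^5 + 13*d^4 - 9*d^3 - 27*d^2 + 38*d - 14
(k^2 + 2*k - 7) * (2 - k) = -k^3 + 11*k - 14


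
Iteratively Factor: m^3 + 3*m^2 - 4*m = (m)*(m^2 + 3*m - 4) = m*(m + 4)*(m - 1)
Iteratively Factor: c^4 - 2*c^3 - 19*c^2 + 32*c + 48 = (c + 4)*(c^3 - 6*c^2 + 5*c + 12) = (c - 4)*(c + 4)*(c^2 - 2*c - 3) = (c - 4)*(c + 1)*(c + 4)*(c - 3)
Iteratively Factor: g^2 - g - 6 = (g - 3)*(g + 2)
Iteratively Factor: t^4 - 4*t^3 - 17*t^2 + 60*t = (t - 3)*(t^3 - t^2 - 20*t) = (t - 5)*(t - 3)*(t^2 + 4*t) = (t - 5)*(t - 3)*(t + 4)*(t)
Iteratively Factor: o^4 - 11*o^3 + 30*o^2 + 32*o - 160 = (o - 5)*(o^3 - 6*o^2 + 32) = (o - 5)*(o - 4)*(o^2 - 2*o - 8) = (o - 5)*(o - 4)^2*(o + 2)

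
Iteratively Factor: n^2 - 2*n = (n - 2)*(n)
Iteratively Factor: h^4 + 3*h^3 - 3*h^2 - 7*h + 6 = (h - 1)*(h^3 + 4*h^2 + h - 6) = (h - 1)^2*(h^2 + 5*h + 6) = (h - 1)^2*(h + 3)*(h + 2)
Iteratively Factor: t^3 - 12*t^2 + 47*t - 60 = (t - 5)*(t^2 - 7*t + 12) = (t - 5)*(t - 4)*(t - 3)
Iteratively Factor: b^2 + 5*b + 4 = (b + 1)*(b + 4)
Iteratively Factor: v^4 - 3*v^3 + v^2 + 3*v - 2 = (v - 1)*(v^3 - 2*v^2 - v + 2) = (v - 1)^2*(v^2 - v - 2) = (v - 2)*(v - 1)^2*(v + 1)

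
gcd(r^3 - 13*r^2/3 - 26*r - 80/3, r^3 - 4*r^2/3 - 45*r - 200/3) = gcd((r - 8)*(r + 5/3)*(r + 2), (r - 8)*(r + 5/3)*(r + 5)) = r^2 - 19*r/3 - 40/3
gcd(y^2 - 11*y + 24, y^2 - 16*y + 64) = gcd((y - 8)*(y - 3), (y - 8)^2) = y - 8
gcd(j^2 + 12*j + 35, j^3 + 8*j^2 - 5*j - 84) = j + 7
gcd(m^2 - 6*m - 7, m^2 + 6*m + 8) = 1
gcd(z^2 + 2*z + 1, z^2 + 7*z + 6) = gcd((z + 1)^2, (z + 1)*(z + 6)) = z + 1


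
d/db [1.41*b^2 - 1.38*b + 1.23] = 2.82*b - 1.38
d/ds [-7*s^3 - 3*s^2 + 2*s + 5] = -21*s^2 - 6*s + 2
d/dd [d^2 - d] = 2*d - 1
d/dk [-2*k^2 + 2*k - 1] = 2 - 4*k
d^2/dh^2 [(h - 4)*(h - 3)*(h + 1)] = 6*h - 12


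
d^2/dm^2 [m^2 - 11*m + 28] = 2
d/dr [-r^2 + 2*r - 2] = 2 - 2*r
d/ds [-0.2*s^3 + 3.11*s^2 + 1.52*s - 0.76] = -0.6*s^2 + 6.22*s + 1.52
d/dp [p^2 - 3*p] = 2*p - 3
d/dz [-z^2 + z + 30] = 1 - 2*z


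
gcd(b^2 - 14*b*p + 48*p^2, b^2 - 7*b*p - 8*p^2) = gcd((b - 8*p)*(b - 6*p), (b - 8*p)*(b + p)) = -b + 8*p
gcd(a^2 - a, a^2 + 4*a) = a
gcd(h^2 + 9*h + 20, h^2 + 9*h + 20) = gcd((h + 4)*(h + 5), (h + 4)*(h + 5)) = h^2 + 9*h + 20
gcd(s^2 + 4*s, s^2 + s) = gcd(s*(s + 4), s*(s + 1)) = s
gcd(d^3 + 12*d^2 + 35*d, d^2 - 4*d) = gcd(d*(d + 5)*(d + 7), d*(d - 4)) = d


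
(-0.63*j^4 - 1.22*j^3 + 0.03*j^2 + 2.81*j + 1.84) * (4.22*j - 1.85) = -2.6586*j^5 - 3.9829*j^4 + 2.3836*j^3 + 11.8027*j^2 + 2.5663*j - 3.404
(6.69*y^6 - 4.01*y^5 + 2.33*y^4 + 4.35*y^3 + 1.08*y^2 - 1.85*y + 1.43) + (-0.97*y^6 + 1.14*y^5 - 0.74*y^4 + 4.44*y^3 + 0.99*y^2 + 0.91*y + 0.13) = 5.72*y^6 - 2.87*y^5 + 1.59*y^4 + 8.79*y^3 + 2.07*y^2 - 0.94*y + 1.56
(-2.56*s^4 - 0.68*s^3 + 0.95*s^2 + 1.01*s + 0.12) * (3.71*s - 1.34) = -9.4976*s^5 + 0.9076*s^4 + 4.4357*s^3 + 2.4741*s^2 - 0.9082*s - 0.1608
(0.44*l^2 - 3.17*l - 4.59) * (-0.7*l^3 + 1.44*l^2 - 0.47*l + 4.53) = -0.308*l^5 + 2.8526*l^4 - 1.5586*l^3 - 3.1265*l^2 - 12.2028*l - 20.7927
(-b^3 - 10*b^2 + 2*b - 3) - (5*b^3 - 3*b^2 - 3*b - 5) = -6*b^3 - 7*b^2 + 5*b + 2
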